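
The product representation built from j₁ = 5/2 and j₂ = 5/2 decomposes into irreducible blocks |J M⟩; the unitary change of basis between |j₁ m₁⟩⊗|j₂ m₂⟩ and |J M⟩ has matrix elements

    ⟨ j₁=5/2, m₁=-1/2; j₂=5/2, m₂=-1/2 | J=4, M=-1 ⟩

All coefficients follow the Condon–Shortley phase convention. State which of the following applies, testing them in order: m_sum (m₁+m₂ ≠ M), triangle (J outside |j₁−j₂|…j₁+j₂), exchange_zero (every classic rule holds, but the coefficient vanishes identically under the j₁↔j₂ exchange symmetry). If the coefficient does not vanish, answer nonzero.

m-sum: m₁+m₂ = -1/2+(-1/2) = -1, M = -1  ✓
triangle: |j₁−j₂| = 0 ≤ J = 4 ≤ j₁+j₂ = 5  ✓
exchange: j₁=j₂ and m₁=m₂, and (−1)^(j₁+j₂−J) = (−1)^1 = −1 forces ⟨j₁m₁;j₂m₂|JM⟩ = −⟨j₂m₂;j₁m₁|JM⟩ = −⟨j₁m₁;j₂m₂|JM⟩ ⇒ the coefficient vanishes identically
Racah sum check: Σ_k collapses to 0 ⇒ CG = 0

exchange_zero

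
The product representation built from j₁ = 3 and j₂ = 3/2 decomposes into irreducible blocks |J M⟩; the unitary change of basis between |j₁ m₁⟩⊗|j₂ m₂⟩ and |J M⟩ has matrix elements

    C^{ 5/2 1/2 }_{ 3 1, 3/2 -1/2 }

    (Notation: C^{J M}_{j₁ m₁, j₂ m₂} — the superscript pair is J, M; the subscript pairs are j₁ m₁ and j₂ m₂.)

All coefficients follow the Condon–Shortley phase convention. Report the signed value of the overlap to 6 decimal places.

triangle: 2!·4!·1!/8! = 48/40320
(j±m)!: 4!·2!·1!·2!·3!·2! = 1152
prefactor² = (2J+1)·Δ·N² = 288/35
  k=0: +1/(0!·2!·2!·1!·2!·0!) = 1/8
  k=1: −1/(1!·1!·1!·0!·3!·1!) = -1/6
Σ = -1/24  ⇒  CG² = 288/35·(-1/24)² = 1/70
CG = −√(1/70) = -0.119523

-0.119523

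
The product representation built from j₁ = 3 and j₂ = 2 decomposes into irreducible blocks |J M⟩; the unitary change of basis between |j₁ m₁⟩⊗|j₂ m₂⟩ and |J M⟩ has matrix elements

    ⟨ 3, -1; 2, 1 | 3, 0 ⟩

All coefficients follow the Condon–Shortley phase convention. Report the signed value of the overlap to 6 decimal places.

+√(1/30) = +0.182574

triangle: 2!·4!·2!/9! = 96/362880
(j±m)!: 2!·4!·3!·1!·3!·3! = 10368
prefactor² = (2J+1)·Δ·N² = 96/5
  k=1: −1/(1!·1!·3!·2!·1!·0!) = -1/12
  k=2: +1/(2!·0!·2!·1!·2!·1!) = 1/8
Σ = 1/24  ⇒  CG² = 96/5·(1/24)² = 1/30
CG = +√(1/30) = +0.182574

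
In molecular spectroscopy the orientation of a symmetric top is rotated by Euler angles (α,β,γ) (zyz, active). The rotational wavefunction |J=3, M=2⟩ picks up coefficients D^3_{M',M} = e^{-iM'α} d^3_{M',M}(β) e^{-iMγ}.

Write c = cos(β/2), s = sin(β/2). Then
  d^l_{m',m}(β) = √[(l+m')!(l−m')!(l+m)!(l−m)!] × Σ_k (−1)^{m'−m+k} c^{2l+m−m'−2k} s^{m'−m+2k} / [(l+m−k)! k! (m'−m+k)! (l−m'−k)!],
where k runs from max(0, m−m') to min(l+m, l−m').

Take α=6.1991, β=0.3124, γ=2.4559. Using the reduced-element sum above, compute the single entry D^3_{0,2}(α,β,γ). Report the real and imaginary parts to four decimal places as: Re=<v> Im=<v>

D^3_{0,2}(6.1991,0.3124,2.4559) = e^{-i·0·6.1991}·d^3_{0,2}(0.3124)·e^{-i·2·2.4559}. Compute d first:
c=cos(0.312400/2)=0.987826, s=sin(0.312400/2)=0.155566; N=√[6·6·120·1]=65.726707
k: max(0,(2)−(0))=2 … min(3+(2),3−(0))=3
  k=2: (−1)^0·65.7267/(12)·0.9878^4·0.1556^2 = +0.126214
  k=3: (−1)^1·65.7267/(12)·0.9878^2·0.1556^4 = -0.003130
d^3_{0,2}(0.3124) = +0.126214 -0.003130 = +0.123084
Phases: e^{-i·(0)·6.1991}=+1.000000+0.000000i, e^{-i·(2)·2.4559}=+0.198092+0.980183i ⇒ D=+0.024382+0.120645i

Re=0.0244 Im=0.1206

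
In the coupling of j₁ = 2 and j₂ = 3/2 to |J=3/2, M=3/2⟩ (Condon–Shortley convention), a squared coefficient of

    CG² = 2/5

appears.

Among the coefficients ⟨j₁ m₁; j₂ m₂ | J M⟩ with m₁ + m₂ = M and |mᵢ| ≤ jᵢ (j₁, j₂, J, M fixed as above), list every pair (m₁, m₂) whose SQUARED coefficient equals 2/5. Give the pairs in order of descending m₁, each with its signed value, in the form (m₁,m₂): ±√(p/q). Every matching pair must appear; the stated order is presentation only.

(2,-1/2): +√(2/5); (1,1/2): −√(2/5)

Admissible pairs with m₁+m₂ = M = 3/2: (0,3/2), (1,1/2), (2,-1/2)
  (m₁,m₂)=(2,-1/2): CG² = 2/5, CG = +√(2/5)   ← matches the target
  (m₁,m₂)=(1,1/2): CG² = 2/5, CG = −√(2/5)   ← matches the target
  (m₁,m₂)=(0,3/2): CG² = 1/5, CG = +√(1/5)
Pairs with CG² = 2/5: (2,-1/2): +√(2/5); (1,1/2): −√(2/5)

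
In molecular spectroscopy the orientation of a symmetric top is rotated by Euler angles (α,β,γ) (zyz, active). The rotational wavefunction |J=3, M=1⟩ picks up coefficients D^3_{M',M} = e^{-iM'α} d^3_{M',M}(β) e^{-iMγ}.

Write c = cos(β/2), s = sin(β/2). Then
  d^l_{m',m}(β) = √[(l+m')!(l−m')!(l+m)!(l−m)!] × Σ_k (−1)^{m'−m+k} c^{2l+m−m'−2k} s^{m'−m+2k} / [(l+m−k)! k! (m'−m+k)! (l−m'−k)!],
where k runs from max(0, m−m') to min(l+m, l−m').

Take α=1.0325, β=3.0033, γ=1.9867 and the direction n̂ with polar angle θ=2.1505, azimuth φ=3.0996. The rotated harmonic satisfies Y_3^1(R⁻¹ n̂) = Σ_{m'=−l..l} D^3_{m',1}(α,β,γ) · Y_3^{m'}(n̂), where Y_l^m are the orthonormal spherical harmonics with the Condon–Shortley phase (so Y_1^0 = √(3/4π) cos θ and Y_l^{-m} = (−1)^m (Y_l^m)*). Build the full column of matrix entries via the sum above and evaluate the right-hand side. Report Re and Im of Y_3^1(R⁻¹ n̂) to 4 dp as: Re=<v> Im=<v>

Need the full column D^3_{m',1} for m'=−3..3 at α=1.0325, β=3.0033, γ=1.9867.
cos(β/2)=0.069091, sin(β/2)=0.997610
d^3_{-3,1}: single k=4 term ⇒ +0.018312;  D = +0.008130+0.016409i
d^3_{-2,1}: k∈[3..4] ⇒ +0.002071 -0.215888 = -0.213817;  D = -0.213161-0.016725i
d^3_{-1,1}: k∈[2..4] ⇒ +0.000136 -0.037825 +0.985747 = +0.948058;  D = +0.548226-0.773475i
d^3_{0,1}: k∈[1..3] ⇒ +0.000005 -0.003403 +0.236493 = +0.233095;  D = -0.094174-0.213224i
d^3_{1,1}: k∈[0..2] ⇒ +0.000000 -0.000181 +0.028369 = +0.028187;  D = -0.027977-0.003441i
d^3_{2,1}: k∈[0..1] ⇒ -0.000005 +0.002071 = +0.002066;  D = -0.001268+0.001631i
d^3_{3,1}: single k=0 term ⇒ +0.000088;  D = +0.000032+0.000082i
Y_3^{m'}(θ=2.1505,φ=3.0996) and Σ D·Y over m':
  (+0.0081+0.0164i)·(-0.2424-0.0307i)  (-0.2132-0.0167i)·(-0.3905-0.0329i)  (+0.5482-0.7735i)·(-0.1352-0.0057i)  (-0.0942-0.2132i)·(+0.3066+0.0000i)  (-0.0280-0.0034i)·(+0.1352-0.0057i)  (-0.0013+0.0016i)·(-0.3905+0.0329i)  (+0.0000+0.0001i)·(+0.2424-0.0307i)
Y_3^1(R⁻¹ n̂) = -0.029490+0.044399i

Re=-0.0295 Im=0.0444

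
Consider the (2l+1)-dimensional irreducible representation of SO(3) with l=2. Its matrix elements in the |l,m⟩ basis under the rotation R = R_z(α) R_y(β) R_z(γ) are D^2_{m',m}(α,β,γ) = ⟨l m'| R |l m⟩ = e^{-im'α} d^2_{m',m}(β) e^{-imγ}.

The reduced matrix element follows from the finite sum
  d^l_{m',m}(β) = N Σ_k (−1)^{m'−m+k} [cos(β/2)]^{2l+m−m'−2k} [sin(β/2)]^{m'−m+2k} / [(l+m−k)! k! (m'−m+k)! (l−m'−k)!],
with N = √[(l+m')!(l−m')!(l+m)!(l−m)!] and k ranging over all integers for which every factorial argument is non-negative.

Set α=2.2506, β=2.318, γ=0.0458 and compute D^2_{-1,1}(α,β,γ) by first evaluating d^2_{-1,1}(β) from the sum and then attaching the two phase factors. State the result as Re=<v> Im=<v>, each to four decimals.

First d^2_{-1,1}(β=2.3180), then the phase factors e^{-i(-1)α} and e^{-i(1)γ}:
Half-angle: c=0.400256, s=0.916403. N=√(1·6·6·1)=6.000000
k∈{2,3} keeps every argument non-negative
  k=2: (−1)^0·6.0000/(2)·0.4003^2·0.9164^2 = +0.403618
  k=3: (−1)^1·6.0000/(6)·0.4003^0·0.9164^4 = -0.705256
d^2_{-1,1}(2.3180) = +0.403618 -0.705256 = -0.301638
D = (-0.628640+0.777696i)·(-0.301638)·(+0.998951-0.045784i) = +0.178683-0.243018i

Re=0.1787 Im=-0.2430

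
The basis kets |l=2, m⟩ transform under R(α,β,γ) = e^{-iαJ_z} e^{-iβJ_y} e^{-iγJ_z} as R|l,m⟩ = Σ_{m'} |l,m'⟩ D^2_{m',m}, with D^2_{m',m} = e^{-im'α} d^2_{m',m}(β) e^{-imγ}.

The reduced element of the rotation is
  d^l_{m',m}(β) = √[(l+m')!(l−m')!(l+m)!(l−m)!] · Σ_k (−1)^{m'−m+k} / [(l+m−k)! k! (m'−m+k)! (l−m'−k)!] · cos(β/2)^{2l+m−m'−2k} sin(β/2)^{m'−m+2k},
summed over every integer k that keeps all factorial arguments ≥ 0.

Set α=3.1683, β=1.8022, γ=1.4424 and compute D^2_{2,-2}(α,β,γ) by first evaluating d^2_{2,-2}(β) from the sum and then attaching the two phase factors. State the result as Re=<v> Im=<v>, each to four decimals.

Re=-0.3598 Im=0.1153

First d^2_{2,-2}(β=1.8022), then the phase factors e^{-i(2)α} and e^{-i(-2)γ}:
Half-angle: c=0.620748, s=0.784010. N=√(24·1·1·24)=24.000000
Admissible k: 0..0 (factorial args all ≥0)
  k=0: (−1)^4·24.0000/(24)·0.6207^0·0.7840^4 = +0.377822
d^2_{2,-2}(1.8022) = +0.377822
D = (+0.998574-0.053389i)·(+0.377822)·(-0.967210+0.253980i) = -0.359788+0.115332i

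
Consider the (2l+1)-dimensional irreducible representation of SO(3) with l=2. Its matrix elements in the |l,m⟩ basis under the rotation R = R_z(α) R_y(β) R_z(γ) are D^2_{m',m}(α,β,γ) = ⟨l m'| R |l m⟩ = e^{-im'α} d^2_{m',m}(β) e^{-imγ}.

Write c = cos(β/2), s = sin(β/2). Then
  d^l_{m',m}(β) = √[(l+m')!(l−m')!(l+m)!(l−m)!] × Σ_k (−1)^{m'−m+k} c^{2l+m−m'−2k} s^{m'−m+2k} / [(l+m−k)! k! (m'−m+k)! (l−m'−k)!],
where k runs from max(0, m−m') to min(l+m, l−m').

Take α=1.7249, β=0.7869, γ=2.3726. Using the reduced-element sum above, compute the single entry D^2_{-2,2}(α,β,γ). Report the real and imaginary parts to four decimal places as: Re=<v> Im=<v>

Split into d^2_{-2,2}(β=0.7869) × two z-phases.
With c≡cos(β/2)=0.923592 and s≡sin(β/2)=0.383377, N=[1·24·24·1]^{1/2}=24.000000
k∈{4} keeps every argument non-negative
  k=4: (−1)^0·24.0000/(24)·0.9236^0·0.3834^4 = +0.021603
d^2_{-2,2}(0.7869) = +0.021603
Attach z-rotation phases: D = e^{-i(-2)(1.7249)}·(+0.021603)·e^{-i(2)(2.3726)} = +0.005874-0.020788i

Re=0.0059 Im=-0.0208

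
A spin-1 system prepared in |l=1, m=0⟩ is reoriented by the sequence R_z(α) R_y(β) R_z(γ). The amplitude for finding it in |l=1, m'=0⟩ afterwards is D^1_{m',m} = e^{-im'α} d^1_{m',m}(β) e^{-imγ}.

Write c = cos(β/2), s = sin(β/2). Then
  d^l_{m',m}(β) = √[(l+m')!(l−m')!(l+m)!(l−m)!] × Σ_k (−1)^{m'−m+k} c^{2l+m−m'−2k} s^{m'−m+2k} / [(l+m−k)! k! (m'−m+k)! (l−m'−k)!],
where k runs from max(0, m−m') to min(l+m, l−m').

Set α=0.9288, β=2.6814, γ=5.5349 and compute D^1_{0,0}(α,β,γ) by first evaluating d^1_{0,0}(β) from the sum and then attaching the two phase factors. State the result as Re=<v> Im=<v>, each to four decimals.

Split into d^1_{0,0}(β=2.6814) × two z-phases.
Half-angle: c=0.228071, s=0.973644. N=√(1·1·1·1)=1.000000
k∈{0,1} keeps every argument non-negative
  k=0: (−1)^0·1.0000/(1)·0.2281^2·0.9736^0 = +0.052017
  k=1: (−1)^1·1.0000/(1)·0.2281^0·0.9736^2 = -0.947983
d^1_{0,0}(2.6814) = +0.052017 -0.947983 = -0.895967
Attach z-rotation phases: D = e^{-i(0)(0.9288)}·(-0.895967)·e^{-i(0)(5.5349)} = -0.895967+0.000000i

Re=-0.8960 Im=0.0000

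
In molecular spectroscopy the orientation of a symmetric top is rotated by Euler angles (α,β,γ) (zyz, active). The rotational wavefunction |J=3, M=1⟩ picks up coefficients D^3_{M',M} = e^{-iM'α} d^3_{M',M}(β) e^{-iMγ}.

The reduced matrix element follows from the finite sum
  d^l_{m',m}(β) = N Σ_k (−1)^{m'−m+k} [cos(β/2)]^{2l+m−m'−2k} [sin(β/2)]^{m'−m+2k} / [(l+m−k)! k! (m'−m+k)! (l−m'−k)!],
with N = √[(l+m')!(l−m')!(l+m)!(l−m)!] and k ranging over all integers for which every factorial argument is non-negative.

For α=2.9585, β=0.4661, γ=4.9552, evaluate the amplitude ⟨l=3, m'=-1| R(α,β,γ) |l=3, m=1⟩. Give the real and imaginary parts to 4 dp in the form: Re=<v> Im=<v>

First d^3_{-1,1}(β=0.4661), then the phase factors e^{-i(-1)α} and e^{-i(1)γ}:
With c≡cos(β/2)=0.972967 and s≡sin(β/2)=0.230946, N=[2·24·24·2]^{1/2}=48.000000
The bounds max(0,m−m')=2 and min(l+m,l−m')=4 give 3 terms
  k=2: (−1)^0·48.0000/(8)·0.9730^4·0.2309^2 = +0.286790
  k=3: (−1)^1·48.0000/(6)·0.9730^2·0.2309^4 = -0.021544
  k=4: (−1)^2·48.0000/(48)·0.9730^0·0.2309^6 = +0.000152
d^3_{-1,1}(0.4661) = +0.286790 -0.021544 +0.000152 = +0.265398
D = (-0.983285+0.182071i)·(+0.265398)·(+0.240432+0.970666i) = -0.109647-0.241689i

Re=-0.1096 Im=-0.2417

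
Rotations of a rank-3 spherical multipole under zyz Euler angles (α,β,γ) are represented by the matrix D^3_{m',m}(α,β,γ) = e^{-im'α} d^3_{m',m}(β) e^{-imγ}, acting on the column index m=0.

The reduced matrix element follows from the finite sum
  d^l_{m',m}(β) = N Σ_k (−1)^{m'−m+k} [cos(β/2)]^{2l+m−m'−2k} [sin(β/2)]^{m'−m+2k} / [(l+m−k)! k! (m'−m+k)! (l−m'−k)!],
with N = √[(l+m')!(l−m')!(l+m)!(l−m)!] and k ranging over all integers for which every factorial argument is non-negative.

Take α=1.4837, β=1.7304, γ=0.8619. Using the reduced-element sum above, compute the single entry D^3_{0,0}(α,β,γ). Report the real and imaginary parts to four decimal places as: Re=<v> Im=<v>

Split into d^3_{0,0}(β=1.7304) × two z-phases.
With c≡cos(β/2)=0.648488 and s≡sin(β/2)=0.761225, N=[6·6·6·6]^{1/2}=36.000000
The bounds max(0,m−m')=0 and min(l+m,l−m')=3 give 4 terms
  k=0: (−1)^0·36.0000/(36)·0.6485^6·0.7612^0 = +0.074372
  k=1: (−1)^1·36.0000/(4)·0.6485^4·0.7612^2 = -0.922308
  k=2: (−1)^2·36.0000/(4)·0.6485^2·0.7612^4 = +1.270862
  k=3: (−1)^3·36.0000/(36)·0.6485^0·0.7612^6 = -0.194571
d^3_{0,0}(1.7304) = +0.074372 -0.922308 +1.270862 -0.194571 = +0.228355
Attach z-rotation phases: D = e^{-i(0)(1.4837)}·(+0.228355)·e^{-i(0)(0.8619)} = +0.228355+0.000000i

Re=0.2284 Im=0.0000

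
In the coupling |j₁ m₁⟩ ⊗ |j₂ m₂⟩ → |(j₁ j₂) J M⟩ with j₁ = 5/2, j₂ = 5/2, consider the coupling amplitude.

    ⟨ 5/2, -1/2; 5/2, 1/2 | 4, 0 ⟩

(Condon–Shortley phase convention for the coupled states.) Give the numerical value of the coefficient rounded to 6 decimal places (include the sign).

-0.377964  (= −√(1/7))

j₁+j₂−J=1  J+j₁−j₂=4  J−j₁+j₂=4  j₁+j₂+J+1=10
(j₁±m₁, j₂±m₂, J±M) = (2,3,3,2,4,4)
P² = 20736/175
sum k=0..1:
  [0] +1/36 = 1/36
  [1] −1/16 = -1/16
S = -5/144
C² = P²·S² = 1/7 ; C = -0.377964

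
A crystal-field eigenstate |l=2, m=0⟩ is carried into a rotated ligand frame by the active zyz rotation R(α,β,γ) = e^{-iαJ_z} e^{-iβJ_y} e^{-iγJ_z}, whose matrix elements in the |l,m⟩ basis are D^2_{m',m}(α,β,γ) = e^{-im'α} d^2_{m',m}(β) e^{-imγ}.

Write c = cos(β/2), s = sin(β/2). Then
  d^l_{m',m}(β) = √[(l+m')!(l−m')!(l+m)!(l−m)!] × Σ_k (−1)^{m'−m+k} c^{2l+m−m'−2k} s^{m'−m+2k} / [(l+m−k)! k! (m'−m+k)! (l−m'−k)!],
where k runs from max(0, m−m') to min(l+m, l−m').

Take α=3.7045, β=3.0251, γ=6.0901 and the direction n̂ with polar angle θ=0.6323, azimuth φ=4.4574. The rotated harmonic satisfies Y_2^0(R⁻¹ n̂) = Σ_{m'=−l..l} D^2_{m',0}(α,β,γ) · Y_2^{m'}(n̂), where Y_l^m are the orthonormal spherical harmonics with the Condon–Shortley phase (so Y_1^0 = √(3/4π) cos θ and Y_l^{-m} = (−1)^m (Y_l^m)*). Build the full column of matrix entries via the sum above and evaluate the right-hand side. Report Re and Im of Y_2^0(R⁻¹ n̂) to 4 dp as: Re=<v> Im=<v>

Re=0.2184 Im=0.0000

Need the full column D^2_{m',0} for m'=−2..2 at α=3.7045, β=3.0251, γ=6.0901.
cos(β/2)=0.058213, sin(β/2)=0.998304
d^2_{-2,0}: single k=2 term ⇒ +0.008273;  D = +0.003561+0.007467i
d^2_{-1,0}: k∈[1..2] ⇒ +0.000482 -0.141869 = -0.141387;  D = +0.119572+0.075451i
d^2_{0,0}: k∈[0..2] ⇒ +0.000011 -0.013509 +0.993234 = +0.979736;  D = +0.979736+0.000000i
d^2_{1,0}: k∈[0..1] ⇒ -0.000482 +0.141869 = +0.141387;  D = -0.119572+0.075451i
d^2_{2,0}: single k=0 term ⇒ +0.008273;  D = +0.003561-0.007467i
Y_2^{m'}(θ=0.6323,φ=4.4574) and Σ D·Y over m':
  (+0.0036+0.0075i)·(-0.1178-0.0659i)  (+0.1196+0.0755i)·(-0.0929+0.3564i)  (+0.9797+0.0000i)·(+0.3003+0.0000i)  (-0.1196+0.0755i)·(+0.0929+0.3564i)  (+0.0036-0.0075i)·(-0.1178+0.0659i)
Y_2^0(R⁻¹ n̂) = +0.218363+0.000000i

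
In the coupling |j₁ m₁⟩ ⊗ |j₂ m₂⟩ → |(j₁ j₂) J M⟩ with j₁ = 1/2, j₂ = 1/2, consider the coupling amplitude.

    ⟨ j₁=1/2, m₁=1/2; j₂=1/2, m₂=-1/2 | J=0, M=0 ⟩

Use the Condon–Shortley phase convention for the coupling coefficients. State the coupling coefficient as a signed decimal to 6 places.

triangle: 1!*0!*0!/2! = 1/2
(j±m)!: 1!*0!*0!*1!*0!*0! = 1
prefactor² = (2J+1)*Δ*N² = 1/2
  k=0: +1/(0!*1!*0!*0!*0!*0!) = 1
Σ = 1  ⇒  CG² = 1/2*1² = 1/2
CG = +√(1/2) = +0.707107

+0.707107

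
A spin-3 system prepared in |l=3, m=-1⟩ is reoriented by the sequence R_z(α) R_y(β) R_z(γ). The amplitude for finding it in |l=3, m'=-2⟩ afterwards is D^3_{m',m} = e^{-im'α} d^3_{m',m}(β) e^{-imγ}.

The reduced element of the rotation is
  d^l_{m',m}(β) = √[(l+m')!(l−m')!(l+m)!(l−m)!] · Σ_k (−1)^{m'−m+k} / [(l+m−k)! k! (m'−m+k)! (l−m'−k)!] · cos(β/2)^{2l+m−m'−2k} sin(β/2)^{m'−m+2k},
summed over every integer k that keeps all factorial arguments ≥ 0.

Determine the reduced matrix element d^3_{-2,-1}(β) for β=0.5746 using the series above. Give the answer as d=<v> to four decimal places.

d=0.6000

d^3_{-2,-1}(β=0.5746) via the finite sum:
Half-angle: c=0.959012, s=0.283364. N=√(1·120·2·24)=75.894664
k∈{1,2} keeps every argument non-negative
  k=1: (−1)^0·75.8947/(24)·0.9590^5·0.2834^1 = +0.726885
  k=2: (−1)^1·75.8947/(12)·0.9590^3·0.2834^3 = -0.126922
d^3_{-2,-1}(0.5746) = +0.726885 -0.126922 = +0.599963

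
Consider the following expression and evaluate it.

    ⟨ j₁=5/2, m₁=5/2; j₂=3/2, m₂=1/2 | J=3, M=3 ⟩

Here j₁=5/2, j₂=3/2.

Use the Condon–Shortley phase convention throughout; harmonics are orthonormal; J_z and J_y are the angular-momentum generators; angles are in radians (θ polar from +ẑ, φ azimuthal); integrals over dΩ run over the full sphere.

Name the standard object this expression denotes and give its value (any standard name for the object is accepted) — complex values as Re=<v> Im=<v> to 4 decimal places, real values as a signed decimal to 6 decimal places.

Clebsch–Gordan coefficient, +√(5/8) ≈ +0.790569

This is a Clebsch–Gordan (vector-coupling) coefficient.
j₁+j₂−J=1  J+j₁−j₂=4  J−j₁+j₂=2  j₁+j₂+J+1=8
(j₁±m₁, j₂±m₂, J±M) = (5,0,2,1,6,0)
P² = 1440
sum k=0..0:
  [0] +1/48 = 1/48
S = 1/48
C² = P²·S² = 5/8 ; C = +0.790569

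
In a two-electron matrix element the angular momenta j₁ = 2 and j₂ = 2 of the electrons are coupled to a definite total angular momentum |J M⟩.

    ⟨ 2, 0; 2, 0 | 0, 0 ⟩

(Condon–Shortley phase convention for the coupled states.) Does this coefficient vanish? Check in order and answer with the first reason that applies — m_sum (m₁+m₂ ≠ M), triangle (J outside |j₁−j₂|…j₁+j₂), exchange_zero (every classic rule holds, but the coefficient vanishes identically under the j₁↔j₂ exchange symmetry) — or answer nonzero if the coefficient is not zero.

nonzero

m-sum: m₁+m₂ = 0+0 = 0, M = 0  ✓
triangle: |j₁−j₂| = 0 ≤ J = 0 ≤ j₁+j₂ = 4  ✓
exchange: j₁=j₂, m₁=m₂ with (−1)^(j₁+j₂−J) = (−1)^4 = +1 — symmetry imposes no zero
value check: CG = +√(1/5) = +0.447214 ≠ 0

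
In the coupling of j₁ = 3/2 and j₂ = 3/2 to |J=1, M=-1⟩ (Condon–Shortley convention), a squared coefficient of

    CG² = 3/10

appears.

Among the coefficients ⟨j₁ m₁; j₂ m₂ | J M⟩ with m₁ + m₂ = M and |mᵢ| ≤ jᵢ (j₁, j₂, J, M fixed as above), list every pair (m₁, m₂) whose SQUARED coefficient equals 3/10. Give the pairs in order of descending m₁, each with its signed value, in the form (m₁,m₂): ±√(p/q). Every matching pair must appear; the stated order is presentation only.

Admissible pairs with m₁+m₂ = M = -1: (-3/2,1/2), (-1/2,-1/2), (1/2,-3/2)
  (m₁,m₂)=(1/2,-3/2): CG² = 3/10, CG = +√(3/10)   ← matches the target
  (m₁,m₂)=(-1/2,-1/2): CG² = 2/5, CG = −√(2/5)
  (m₁,m₂)=(-3/2,1/2): CG² = 3/10, CG = +√(3/10)   ← matches the target
Pairs with CG² = 3/10: (1/2,-3/2): +√(3/10); (-3/2,1/2): +√(3/10)

(1/2,-3/2): +√(3/10); (-3/2,1/2): +√(3/10)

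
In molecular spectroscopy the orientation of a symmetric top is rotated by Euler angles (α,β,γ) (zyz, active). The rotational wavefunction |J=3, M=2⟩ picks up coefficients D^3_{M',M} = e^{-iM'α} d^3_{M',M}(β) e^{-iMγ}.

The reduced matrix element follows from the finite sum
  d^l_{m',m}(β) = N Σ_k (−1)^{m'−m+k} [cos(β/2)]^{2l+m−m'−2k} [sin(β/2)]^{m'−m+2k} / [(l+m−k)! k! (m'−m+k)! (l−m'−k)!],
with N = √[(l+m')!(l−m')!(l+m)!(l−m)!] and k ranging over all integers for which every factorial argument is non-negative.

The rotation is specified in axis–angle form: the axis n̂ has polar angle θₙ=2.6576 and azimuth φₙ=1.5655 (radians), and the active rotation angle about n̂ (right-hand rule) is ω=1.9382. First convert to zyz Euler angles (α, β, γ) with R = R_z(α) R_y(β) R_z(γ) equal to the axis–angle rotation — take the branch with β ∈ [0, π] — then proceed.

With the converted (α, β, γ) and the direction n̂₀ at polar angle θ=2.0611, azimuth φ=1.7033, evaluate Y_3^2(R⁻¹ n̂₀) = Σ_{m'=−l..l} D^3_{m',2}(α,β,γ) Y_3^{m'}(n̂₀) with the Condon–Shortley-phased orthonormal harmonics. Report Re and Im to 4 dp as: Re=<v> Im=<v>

Re=-0.1894 Im=0.0924

Axis–angle → zyz. n̂ = (sinθₙcosφₙ, sinθₙsinφₙ, cosθₙ) = (+0.002464, +0.465310, -0.885144), ω = 1.9382.
R = I cosω + sinω [n̂]ₓ + (1−cosω) n̂n̂ᵀ gives
  R = [-0.359185, +0.827631, +0.431292; -0.824514, -0.064909, -0.562107; -0.437222, -0.557507, +0.705708]
β = atan2(√(R₁₃²+R₂₃²), R₃₃) = 0.787375; α = atan2(R₂₃, R₁₃) mod 2π = 5.366857; γ = atan2(R₃₂, −R₃₁) mod 2π = 5.377449
Need the full column D^3_{m',2} for m'=−3..3 at α=5.3669, β=0.7874, γ=5.3774.
cos(β/2)=0.923501, sin(β/2)=0.383596
d^3_{-3,2}: single k=5 term ⇒ +0.018788;  D = +0.011119-0.015145i
d^3_{-2,2}: k∈[4..5] ⇒ +0.092330 -0.003186 = +0.089144;  D = +0.089124-0.001888i
d^3_{-1,2}: k∈[3..4] ⇒ +0.281168 -0.024255 = +0.256912;  D = +0.160675+0.200468i
d^3_{0,2}: k∈[2..3] ⇒ +0.586218 -0.101142 = +0.485075;  D = -0.115622+0.471094i
d^3_{1,2}: k∈[1..2] ⇒ +0.814819 -0.281168 = +0.533651;  D = -0.488612+0.214573i
d^3_{2,2}: k∈[0..1] ⇒ +0.620331 -0.535141 = +0.085190;  D = -0.074658-0.041032i
d^3_{3,2}: single k=0 term ⇒ -0.631156;  D = +0.095524+0.623885i
Y_3^{m'}(θ=2.0611,φ=1.7033) and Σ D·Y over m':
  (+0.0111-0.0151i)·(+0.1109+0.2641i)  (+0.0891-0.0019i)·(+0.3615-0.0981i)  (+0.1607+0.2005i)·(-0.0041-0.0307i)  (-0.1156+0.4711i)·(+0.3324+0.0000i)  (-0.4886+0.2146i)·(+0.0041-0.0307i)  (-0.0747-0.0410i)·(+0.3615+0.0981i)  (+0.0955+0.6239i)·(-0.1109+0.2641i)
Y_3^2(R⁻¹ n̂) = -0.189406+0.092422i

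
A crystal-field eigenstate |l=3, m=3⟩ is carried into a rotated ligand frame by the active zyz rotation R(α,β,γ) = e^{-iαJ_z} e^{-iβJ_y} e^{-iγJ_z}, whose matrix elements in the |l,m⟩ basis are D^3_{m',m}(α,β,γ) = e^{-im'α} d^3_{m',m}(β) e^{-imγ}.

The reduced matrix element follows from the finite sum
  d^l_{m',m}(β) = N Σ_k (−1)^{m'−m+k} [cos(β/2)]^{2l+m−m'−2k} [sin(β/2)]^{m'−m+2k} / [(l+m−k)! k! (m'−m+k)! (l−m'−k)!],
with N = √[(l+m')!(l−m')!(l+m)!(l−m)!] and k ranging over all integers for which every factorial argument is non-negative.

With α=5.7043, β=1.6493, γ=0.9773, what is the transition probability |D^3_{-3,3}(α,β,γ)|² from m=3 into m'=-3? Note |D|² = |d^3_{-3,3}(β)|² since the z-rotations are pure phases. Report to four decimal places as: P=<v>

Split into d^3_{-3,3}(β=1.6493) × two z-phases.
Half-angle: c=0.678814, s=0.734310. N=√(1·720·720·1)=720.000000
The bounds max(0,m−m')=6 and min(l+m,l−m')=6 give 1 term
  k=6: (−1)^0·720.0000/(720)·0.6788^0·0.7343^6 = +0.156775
d^3_{-3,3}(1.6493) = +0.156775
|D^3_{-3,3}|² = |d^3_{-3,3}(β)|² = (+0.156775)² = 0.024578 (the z-rotation phases have unit modulus)

P=0.0246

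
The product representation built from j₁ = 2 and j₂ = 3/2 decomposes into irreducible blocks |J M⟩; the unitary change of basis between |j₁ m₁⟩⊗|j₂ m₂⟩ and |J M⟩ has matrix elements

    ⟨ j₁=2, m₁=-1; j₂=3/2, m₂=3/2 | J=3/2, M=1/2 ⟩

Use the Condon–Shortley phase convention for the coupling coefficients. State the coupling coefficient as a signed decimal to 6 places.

+√(2/5) ≈ +0.632456

j₁+j₂−J=2  J+j₁−j₂=2  J−j₁+j₂=1  j₁+j₂+J+1=6
(j₁±m₁, j₂±m₂, J±M) = (1,3,3,0,2,1)
P² = 8/5
sum k=2..2:
  [2] +1/2 = 1/2
S = 1/2
C² = P²·S² = 2/5 ; C = +0.632456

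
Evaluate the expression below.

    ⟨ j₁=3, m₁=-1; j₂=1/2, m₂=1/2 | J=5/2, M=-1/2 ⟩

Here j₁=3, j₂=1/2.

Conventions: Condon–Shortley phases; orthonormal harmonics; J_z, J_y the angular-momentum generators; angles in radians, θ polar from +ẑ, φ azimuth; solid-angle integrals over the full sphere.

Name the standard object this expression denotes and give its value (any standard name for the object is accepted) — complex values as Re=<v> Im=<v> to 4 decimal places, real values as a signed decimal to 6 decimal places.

This is a Clebsch–Gordan (vector-coupling) coefficient.
triangle: 1!*5!*0!/7! = 120/5040
(j±m)!: 2!*4!*1!*0!*2!*3! = 576
prefactor² = (2J+1)*Δ*N² = 576/7
  k=1: −1/(1!*0!*3!*0!*2!*0!) = -1/12
Σ = -1/12  ⇒  CG² = 576/7*(-1/12)² = 4/7
CG = −√(4/7) = -0.755929

Clebsch–Gordan coefficient, −√(4/7) ≈ -0.755929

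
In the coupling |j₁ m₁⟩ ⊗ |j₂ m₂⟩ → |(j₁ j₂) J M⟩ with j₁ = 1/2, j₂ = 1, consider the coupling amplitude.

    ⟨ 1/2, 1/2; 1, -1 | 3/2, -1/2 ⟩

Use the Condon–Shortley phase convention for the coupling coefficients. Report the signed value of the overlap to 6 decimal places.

+0.577350

√[4·0!1!2!/4! · 1!0!0!2!1!2!] = √(4/3)
  +(−1)^0/∏(0,0,0,0,1,2)! = 1/2  (running 1/2)
⟨..|..⟩ = √(4/3)·(1/2) = +0.577350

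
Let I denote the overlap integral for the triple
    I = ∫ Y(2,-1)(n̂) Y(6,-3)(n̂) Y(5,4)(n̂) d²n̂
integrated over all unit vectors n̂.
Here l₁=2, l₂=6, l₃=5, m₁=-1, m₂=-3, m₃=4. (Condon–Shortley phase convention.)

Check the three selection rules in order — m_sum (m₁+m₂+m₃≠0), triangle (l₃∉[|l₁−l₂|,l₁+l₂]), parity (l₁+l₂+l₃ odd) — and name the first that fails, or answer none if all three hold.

Σmᵢ = 0  ✓
l₃∈[|l₁−l₂|,l₁+l₂]=[4,8], have l₃=5  ✓
Σlᵢ = 13 ⇒ odd  ✗

parity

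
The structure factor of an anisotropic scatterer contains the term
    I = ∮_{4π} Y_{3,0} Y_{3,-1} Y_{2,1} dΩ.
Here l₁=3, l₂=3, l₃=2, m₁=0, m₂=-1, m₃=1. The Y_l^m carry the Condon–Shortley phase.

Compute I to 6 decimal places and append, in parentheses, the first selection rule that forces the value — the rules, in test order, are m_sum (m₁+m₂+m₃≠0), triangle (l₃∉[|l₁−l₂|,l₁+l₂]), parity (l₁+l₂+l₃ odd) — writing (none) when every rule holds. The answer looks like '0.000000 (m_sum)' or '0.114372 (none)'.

-0.059471 (none)

m-sum 0 ✓  L=8 even ✓  0≤2≤6 ✓
Π(2lᵢ+1) = 7×7×5 = 245
triangle coeff Δ(3,3,2) = 1/3780
Σ_t [1,3]: t=1:−1/24 t=2:+1/4 t=3:−1/24 = 1/6
(3j)²=4/105 [(3 3 2; 0 0 0)], sign=+1
Σ_t [1,2]: t=1:−1/12 t=2:+1/8 = 1/24
(3j)²=1/210 [(3 3 2; 0 -1 1)], sign=-1
⇒ 4πI² = 2/45
I = (-1)√(2/45/(4π)) = -0.05947080
No selection rule forces the value: the integral is nonzero (none).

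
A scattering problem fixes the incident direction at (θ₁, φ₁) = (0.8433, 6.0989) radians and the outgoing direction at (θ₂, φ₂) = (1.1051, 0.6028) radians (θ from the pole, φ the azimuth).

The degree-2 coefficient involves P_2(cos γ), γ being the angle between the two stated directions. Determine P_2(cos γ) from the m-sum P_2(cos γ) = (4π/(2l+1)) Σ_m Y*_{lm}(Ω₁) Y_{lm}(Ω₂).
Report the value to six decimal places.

Expand P_2 via completeness: Σ_{m} conj(Y_{2,m}) at Ω₁ times Y_{2,m} at Ω₂ —
  m=-2: (0.20098 - 0.07762j) × (0.11013 - 0.28805j) = -0.00022 - 0.06644j  (running Σ = -0.00022 - 0.06644j)
  m=-1: (0.37719 - 0.07031j) × (0.25534 - 0.17574j) = 0.08395 - 0.08424j  (running Σ = 0.08373 - 0.15068j)
  m=0: (0.10303 + 0.00000j) × (-0.12460 + 0.00000j) = -0.01284 + 0.00000j  (running Σ = 0.07089 - 0.15068j)
  m=1: (-0.37719 - 0.07031j) × (-0.25534 - 0.17574j) = 0.08395 + 0.08424j  (running Σ = 0.15485 - 0.06644j)
  m=2: (0.20098 + 0.07762j) × (0.11013 + 0.28805j) = -0.00022 + 0.06644j  (running Σ = 0.15462 + 0.00000j)
Σ over m = 0.15462 + 0.00000j; ×(4π/5) → 0.38861 + 0.00000j. Real part: 0.388607

0.388607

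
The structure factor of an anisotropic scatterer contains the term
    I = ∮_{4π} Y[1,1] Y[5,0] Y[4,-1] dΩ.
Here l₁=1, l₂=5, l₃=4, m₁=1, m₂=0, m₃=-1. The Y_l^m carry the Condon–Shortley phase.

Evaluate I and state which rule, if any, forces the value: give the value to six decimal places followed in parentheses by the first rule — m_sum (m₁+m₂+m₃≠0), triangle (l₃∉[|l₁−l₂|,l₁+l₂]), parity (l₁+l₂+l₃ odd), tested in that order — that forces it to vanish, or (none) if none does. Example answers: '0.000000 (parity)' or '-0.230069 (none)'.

m-sum 0 ✓  L=10 even ✓  4≤4≤6 ✓
Π(2lᵢ+1) = 3×11×9 = 297
triangle coeff Δ(1,5,4) = 1/495
Σ_t [1,1]: t=1:−1/576 = -1/576
(3j)²=5/99 [(1 5 4; 0 0 0)], sign=-1
Σ_t [0,0]: t=0:+1/1440 = 1/1440
(3j)²=2/99 [(1 5 4; 1 0 -1)], sign=-1
⇒ 4πI² = 10/33
I = (+1)√(10/33/(4π)) = 0.15528807
No selection rule forces the value: the integral is nonzero (none).

0.155288 (none)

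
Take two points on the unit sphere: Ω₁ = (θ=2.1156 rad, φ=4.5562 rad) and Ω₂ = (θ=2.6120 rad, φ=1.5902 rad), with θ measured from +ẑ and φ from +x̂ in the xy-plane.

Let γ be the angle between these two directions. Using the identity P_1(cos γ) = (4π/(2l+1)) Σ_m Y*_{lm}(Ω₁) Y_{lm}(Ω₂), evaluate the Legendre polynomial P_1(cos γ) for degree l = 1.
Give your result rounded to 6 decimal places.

0.021854

Summing Y*_{l m}(θ₁,φ₁)·Y_{l m}(θ₂,φ₂) over m ∈ [−1, 1]; prefactor 4π/(2·1+1) = 4.188790:
  m=-1: (-0.045963-0.291880i) × (-0.003386-0.174505i) = -0.050779+0.009009i  (running Σ = -0.050779+0.009009i)
  m=0: (-0.253218-0.000000i) × (-0.421670+0.000000i) = +0.106775+0.000000i  (running Σ = +0.055996+0.009009i)
  m=1: (+0.045963-0.291880i) × (+0.003386-0.174505i) = -0.050779-0.009009i  (running Σ = +0.005217+0.000000i)
Total Σ_m = +0.005217+0.000000i. Multiply by 4.188790: +0.021854+0.000000i. P_1(cos γ) = 0.021854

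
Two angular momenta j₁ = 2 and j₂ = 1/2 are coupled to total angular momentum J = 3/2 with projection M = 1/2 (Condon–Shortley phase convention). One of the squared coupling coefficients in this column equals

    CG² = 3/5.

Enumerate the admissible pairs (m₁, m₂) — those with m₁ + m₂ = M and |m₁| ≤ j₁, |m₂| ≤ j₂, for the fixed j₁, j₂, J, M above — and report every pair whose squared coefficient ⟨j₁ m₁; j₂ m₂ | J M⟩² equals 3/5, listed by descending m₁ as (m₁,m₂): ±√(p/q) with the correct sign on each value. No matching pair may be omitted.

Admissible pairs with m₁+m₂ = M = 1/2: (0,1/2), (1,-1/2)
  (m₁,m₂)=(1,-1/2): CG² = 3/5, CG = +√(3/5)   ← matches the target
  (m₁,m₂)=(0,1/2): CG² = 2/5, CG = −√(2/5)
Pairs with CG² = 3/5: (1,-1/2): +√(3/5)

(1,-1/2): +√(3/5)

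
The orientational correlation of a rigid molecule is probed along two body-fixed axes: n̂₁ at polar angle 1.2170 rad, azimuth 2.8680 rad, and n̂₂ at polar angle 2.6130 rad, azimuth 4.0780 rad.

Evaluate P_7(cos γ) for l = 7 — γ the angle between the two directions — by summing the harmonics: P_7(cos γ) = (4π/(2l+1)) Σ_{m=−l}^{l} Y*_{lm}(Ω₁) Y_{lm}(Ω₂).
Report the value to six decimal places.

0.245392

Summing Y*_{l m}(θ₁,φ₁)·Y_{l m}(θ₂,φ₂) over m ∈ [−7, 7]; prefactor 4π/(2·7+1) = 0.837758:
  m=-7: Y*=0.10790 + 0.30086j  Y=-0.00400 + 0.00111j  product -0.00077 - 0.00108j
  m=-6: Y*=-0.03123 - 0.44059j  Y=-0.02092 - 0.01640j  product -0.00657 + 0.00973j
  m=-5: Y*=-0.03009 + 0.14632j  Y=0.00316 - 0.10402j  product 0.01512 + 0.00359j
  m=-4: Y*=-0.12997 + 0.25185j  Y=0.22583 - 0.15584j  product 0.00990 + 0.07713j
  m=-3: Y*=0.17816 - 0.19123j  Y=0.44663 + 0.15417j  product 0.10905 - 0.05794j
  m=-2: Y*=0.15710 - 0.09571j  Y=0.12763 + 0.40966j  product 0.05926 + 0.05214j
  m=-1: Y*=-0.27775 + 0.07794j  Y=0.03244 - 0.04409j  product -0.00557 + 0.01477j
  m=+0: Y*=-0.15217 + 0.00000j  Y=0.44640 + 0.00000j  product -0.06793 + 0.00000j
  m=+1: Y*=0.27775 + 0.07794j  Y=-0.03244 - 0.04409j  product -0.00557 - 0.01477j
  m=+2: Y*=0.15710 + 0.09571j  Y=0.12763 - 0.40966j  product 0.05926 - 0.05214j
  m=+3: Y*=-0.17816 - 0.19123j  Y=-0.44663 + 0.15417j  product 0.10905 + 0.05794j
  m=+4: Y*=-0.12997 - 0.25185j  Y=0.22583 + 0.15584j  product 0.00990 - 0.07713j
  m=+5: Y*=0.03009 + 0.14632j  Y=-0.00316 - 0.10402j  product 0.01512 - 0.00359j
  m=+6: Y*=-0.03123 + 0.44059j  Y=-0.02092 + 0.01640j  product -0.00657 - 0.00973j
  m=+7: Y*=-0.10790 + 0.30086j  Y=0.00400 + 0.00111j  product -0.00077 + 0.00108j
Total Σ_m = 0.29291 + 0.00000j. Multiply by 0.837758: 0.24539 + 0.00000j. P_7(cos γ) = 0.245392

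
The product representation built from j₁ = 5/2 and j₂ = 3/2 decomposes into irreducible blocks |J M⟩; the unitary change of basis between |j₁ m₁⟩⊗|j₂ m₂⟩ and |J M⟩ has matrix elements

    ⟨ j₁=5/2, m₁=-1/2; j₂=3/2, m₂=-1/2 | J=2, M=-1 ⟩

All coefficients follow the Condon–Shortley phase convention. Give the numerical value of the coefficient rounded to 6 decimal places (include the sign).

−√(25/84) = -0.545545

triangle: 2!*3!*1!/7! = 12/5040
(j±m)!: 2!*3!*1!*2!*1!*3! = 144
prefactor² = (2J+1)*Δ*N² = 12/7
  k=0: +1/(0!*2!*3!*1!*0!*0!) = 1/12
  k=1: −1/(1!*1!*2!*0!*1!*1!) = -1/2
Σ = -5/12  ⇒  CG² = 12/7*(-5/12)² = 25/84
CG = −√(25/84) = -0.545545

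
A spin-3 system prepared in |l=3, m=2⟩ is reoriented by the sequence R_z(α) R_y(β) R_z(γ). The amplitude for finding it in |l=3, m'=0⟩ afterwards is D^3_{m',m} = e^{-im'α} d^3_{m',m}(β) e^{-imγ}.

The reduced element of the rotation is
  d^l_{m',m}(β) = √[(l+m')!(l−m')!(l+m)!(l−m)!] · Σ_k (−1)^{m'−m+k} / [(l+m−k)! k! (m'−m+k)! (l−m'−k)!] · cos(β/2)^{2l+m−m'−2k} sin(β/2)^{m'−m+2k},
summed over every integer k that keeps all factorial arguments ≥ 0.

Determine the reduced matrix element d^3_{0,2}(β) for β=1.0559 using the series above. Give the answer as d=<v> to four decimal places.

d^3_{0,2}(β=1.0559) via the finite sum:
With c≡cos(β/2)=0.863842 and s≡sin(β/2)=0.503764, N=[6·6·120·1]^{1/2}=65.726707
Admissible k: 2..3 (factorial args all ≥0)
  k=2: (−1)^0·65.7267/(12)·0.8638^4·0.5038^2 = +0.774017
  k=3: (−1)^1·65.7267/(12)·0.8638^2·0.5038^4 = -0.263230
d^3_{0,2}(1.0559) = +0.774017 -0.263230 = +0.510787

d=0.5108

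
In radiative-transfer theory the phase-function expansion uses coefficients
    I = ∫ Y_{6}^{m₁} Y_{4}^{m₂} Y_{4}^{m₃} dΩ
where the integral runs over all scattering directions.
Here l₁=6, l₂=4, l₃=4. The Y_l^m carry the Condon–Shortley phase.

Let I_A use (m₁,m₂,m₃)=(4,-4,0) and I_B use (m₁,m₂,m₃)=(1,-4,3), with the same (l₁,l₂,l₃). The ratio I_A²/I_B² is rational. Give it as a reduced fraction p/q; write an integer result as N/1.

Same 6,4,4: normalisation and zero-m 3j drop out of the ratio.
A: Δ: 6! 6! 2! / 15! → 1/1261260; sum: t=0:+1/69120 = 1/69120; 3j²(6 4 4; 4 -4 0) = Δ·Π!·Σ² = 4/143  (sign +1)
B: Δ: 6! 6! 2! / 15! → 1/1261260; sum: t=0:+1/172800 = 1/172800; 3j²(6 4 4; 1 -4 3) = Δ·Π!·Σ² = 7/2145  (sign -1)
I_A²/I_B² = (4/143)/(7/2145) = 60/7

60/7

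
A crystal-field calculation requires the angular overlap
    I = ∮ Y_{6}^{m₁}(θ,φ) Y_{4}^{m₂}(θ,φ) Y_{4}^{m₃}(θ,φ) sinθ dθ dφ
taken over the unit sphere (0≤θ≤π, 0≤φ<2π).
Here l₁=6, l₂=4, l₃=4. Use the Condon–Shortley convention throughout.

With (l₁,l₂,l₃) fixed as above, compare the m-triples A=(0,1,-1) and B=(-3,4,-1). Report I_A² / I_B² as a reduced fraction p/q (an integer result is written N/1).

Shared (l₁,l₂,l₃)=(6,4,4): N and (l;000)² cancel in I_A²/I_B².
A: Δ = 6!·6!·2!/15! = 1/1261260; Racah Σ t=3..5: t=3:−1/2592 t=4:+1/2304 t=5:−1/28800 = 7/518400; ⇒ 3j(6 4 4; 0 1 -1)² = 1/25740, sgn -1
B: Δ = 6!·6!·2!/15! = 1/1261260; Racah Σ t=6..6: t=6:+1/51840 = 1/51840; ⇒ 3j(6 4 4; -3 4 -1)² = 8/429, sgn -1
I_A²/I_B² = (1/25740)/(8/429) = 1/480

1/480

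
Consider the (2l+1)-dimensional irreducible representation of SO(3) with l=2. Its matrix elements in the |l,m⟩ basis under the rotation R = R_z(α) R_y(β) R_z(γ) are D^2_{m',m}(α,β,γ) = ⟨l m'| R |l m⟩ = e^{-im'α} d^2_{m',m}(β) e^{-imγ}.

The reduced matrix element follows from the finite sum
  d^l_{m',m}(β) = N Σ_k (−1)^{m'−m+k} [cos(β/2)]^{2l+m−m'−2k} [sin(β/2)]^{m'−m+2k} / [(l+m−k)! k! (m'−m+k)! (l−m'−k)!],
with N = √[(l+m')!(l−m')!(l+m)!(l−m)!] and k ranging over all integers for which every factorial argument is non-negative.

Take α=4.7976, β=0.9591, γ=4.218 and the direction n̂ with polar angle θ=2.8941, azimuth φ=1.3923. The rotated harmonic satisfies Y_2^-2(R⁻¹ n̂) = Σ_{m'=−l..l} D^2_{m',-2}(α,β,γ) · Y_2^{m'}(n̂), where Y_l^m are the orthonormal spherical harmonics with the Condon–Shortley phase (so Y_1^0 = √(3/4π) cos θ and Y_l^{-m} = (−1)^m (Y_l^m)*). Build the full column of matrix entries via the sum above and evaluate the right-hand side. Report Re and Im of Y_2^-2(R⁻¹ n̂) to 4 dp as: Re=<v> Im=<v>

Need the full column D^2_{m',-2} for m'=−2..2 at α=4.7976, β=0.9591, γ=4.2180.
cos(β/2)=0.887203, sin(β/2)=0.461380
d^2_{-2,-2}: single k=0 term ⇒ +0.619571;  D = +0.423429-0.452301i
d^2_{-1,-2}: single k=0 term ⇒ -0.644402;  D = -0.506203-0.398764i
d^2_{0,-2}: single k=0 term ⇒ +0.410430;  D = -0.225618+0.342854i
d^2_{1,-2}: single k=0 term ⇒ -0.174273;  D = +0.153205+0.083062i
d^2_{2,-2}: single k=0 term ⇒ +0.045314;  D = +0.018129-0.041530i
Y_2^{m'}(θ=2.8941,φ=1.3923) and Σ D·Y over m':
  (+0.4234-0.4523i)·(-0.0217-0.0081i)  (-0.5062-0.3988i)·(-0.0326+0.1806i)  (-0.2256+0.3429i)·(+0.5740+0.0000i)  (+0.1532+0.0831i)·(+0.0326+0.1806i)  (+0.0181-0.0415i)·(-0.0217+0.0081i)
Y_2^-2(R⁻¹ n̂) = -0.063934+0.156197i

Re=-0.0639 Im=0.1562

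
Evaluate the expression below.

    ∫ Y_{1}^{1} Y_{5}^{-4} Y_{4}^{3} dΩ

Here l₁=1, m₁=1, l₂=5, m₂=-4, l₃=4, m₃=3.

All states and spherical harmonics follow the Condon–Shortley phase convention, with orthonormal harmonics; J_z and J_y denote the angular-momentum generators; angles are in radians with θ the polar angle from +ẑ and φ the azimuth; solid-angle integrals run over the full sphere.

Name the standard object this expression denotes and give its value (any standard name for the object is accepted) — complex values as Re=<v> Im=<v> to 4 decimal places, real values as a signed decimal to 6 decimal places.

Gaunt coefficient, +0.294638

This is a Gaunt coefficient — the integral of a triple product of spherical harmonics over the sphere.
Rules hold: Σm=0, L=10 even, 4≤4≤6.
N = 3·11·9 = 297
Δ = 2!·0!·8!/11! = 1/495
Racah Σ t=1..1: t=1:−1/576 = -1/576
⇒ 3j(1 5 4; 0 0 0)² = 5/99, sgn -1
Racah Σ t=0..0: t=0:+1/10080 = 1/10080
⇒ 3j(1 5 4; 1 -4 3)² = 4/55, sgn -1
4πI² = N·(3j₀)²·(3jₘ)² = 12/11
I = +1·√(1.09091/4π) = 0.29463840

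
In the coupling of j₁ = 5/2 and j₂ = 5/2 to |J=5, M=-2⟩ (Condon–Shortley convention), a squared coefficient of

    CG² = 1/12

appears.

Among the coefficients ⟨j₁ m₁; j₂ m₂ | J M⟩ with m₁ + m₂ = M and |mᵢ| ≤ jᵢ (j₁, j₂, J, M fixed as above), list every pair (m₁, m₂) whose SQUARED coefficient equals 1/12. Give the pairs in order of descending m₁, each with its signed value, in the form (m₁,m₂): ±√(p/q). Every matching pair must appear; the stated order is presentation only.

(1/2,-5/2): +√(1/12); (-5/2,1/2): +√(1/12)

Admissible pairs with m₁+m₂ = M = -2: (-5/2,1/2), (-3/2,-1/2), (-1/2,-3/2), (1/2,-5/2)
  (m₁,m₂)=(1/2,-5/2): CG² = 1/12, CG = +√(1/12)   ← matches the target
  (m₁,m₂)=(-1/2,-3/2): CG² = 5/12, CG = +√(5/12)
  (m₁,m₂)=(-3/2,-1/2): CG² = 5/12, CG = +√(5/12)
  (m₁,m₂)=(-5/2,1/2): CG² = 1/12, CG = +√(1/12)   ← matches the target
Pairs with CG² = 1/12: (1/2,-5/2): +√(1/12); (-5/2,1/2): +√(1/12)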